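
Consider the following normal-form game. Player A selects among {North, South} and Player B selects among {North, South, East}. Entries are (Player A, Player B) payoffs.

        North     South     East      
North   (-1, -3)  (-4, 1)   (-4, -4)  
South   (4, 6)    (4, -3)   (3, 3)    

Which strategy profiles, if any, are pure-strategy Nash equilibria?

A profile is a Nash equilibrium when each player is best-responding to the other.
Player A's best responses — vs North: South (payoff 4); vs South: South (payoff 4); vs East: South (payoff 3).
Player B's best responses — vs North: South (payoff 1); vs South: North (payoff 6).
The only mutual best response is (South, North); neither player gains by switching there.

(South, North)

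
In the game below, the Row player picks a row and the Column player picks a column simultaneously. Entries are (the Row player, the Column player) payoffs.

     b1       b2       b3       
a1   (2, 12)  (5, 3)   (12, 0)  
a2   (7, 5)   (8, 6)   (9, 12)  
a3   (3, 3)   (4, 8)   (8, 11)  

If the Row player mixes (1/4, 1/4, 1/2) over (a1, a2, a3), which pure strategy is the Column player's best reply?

The Column player's best reply maximizes expected payoff against the mix.
b1: (1/4)·12 + (1/4)·5 + (1/2)·3 = 23/4
b2: (1/4)·3 + (1/4)·6 + (1/2)·8 = 25/4
b3: (1/4)·0 + (1/4)·12 + (1/2)·11 = 17/2
Highest expected payoff is 17/2, from b3.

b3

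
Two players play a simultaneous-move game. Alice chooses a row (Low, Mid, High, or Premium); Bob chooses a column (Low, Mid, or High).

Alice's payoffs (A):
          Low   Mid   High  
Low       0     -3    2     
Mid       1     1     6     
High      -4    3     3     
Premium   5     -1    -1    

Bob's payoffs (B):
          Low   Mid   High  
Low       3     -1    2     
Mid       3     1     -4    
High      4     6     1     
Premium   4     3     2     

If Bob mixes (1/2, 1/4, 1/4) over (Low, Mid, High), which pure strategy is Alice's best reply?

Mid

Compute Alice's expected payoff from each pure strategy against the given mix.
Low: (1/2)·0 + (1/4)·(-3) + (1/4)·2 = -1/4
Mid: (1/2)·1 + (1/4)·1 + (1/4)·6 = 9/4
High: (1/2)·(-4) + (1/4)·3 + (1/4)·3 = -1/2
Premium: (1/2)·5 + (1/4)·(-1) + (1/4)·(-1) = 2
Highest expected payoff is 9/4, from Mid.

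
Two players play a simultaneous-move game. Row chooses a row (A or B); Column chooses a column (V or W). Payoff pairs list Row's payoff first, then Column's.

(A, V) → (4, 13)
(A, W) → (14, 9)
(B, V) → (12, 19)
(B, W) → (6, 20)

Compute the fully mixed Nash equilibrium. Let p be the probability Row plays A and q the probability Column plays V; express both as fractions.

In a mixed NE each player is indifferent between their pure strategies, so the opponent's mix sets the indifference.
Column indifferent between V and W: p·13 + (1−p)·19 = p·9 + (1−p)·20 ⟹ 19 + (-6)p = 20 + (-11)p ⟹ p = 1/5.
Row indifferent between A and B: q·4 + (1−q)·14 = q·12 + (1−q)·6 ⟹ 14 + (-10)q = 6 + 6q ⟹ q = 1/2.

p = 1/5, q = 1/2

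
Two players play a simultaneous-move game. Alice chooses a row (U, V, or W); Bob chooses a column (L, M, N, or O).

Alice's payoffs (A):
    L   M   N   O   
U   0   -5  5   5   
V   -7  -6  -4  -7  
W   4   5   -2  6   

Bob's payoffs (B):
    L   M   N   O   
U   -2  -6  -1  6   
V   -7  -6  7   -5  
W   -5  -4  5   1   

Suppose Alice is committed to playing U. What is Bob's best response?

With Alice fixed at U, Bob's payoffs are: L → -2, M → -6, N → -1, O → 6.
The maximum is 6, achieved by O.

O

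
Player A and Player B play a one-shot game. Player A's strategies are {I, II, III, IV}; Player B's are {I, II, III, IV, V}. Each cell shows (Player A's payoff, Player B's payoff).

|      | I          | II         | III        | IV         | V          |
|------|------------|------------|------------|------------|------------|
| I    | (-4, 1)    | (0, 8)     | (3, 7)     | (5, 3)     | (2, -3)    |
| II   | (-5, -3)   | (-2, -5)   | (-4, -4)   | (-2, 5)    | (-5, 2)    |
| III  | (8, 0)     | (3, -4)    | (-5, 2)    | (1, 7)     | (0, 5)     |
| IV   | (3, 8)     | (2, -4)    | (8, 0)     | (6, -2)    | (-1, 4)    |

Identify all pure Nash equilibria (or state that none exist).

No pure-strategy Nash equilibrium

A profile is a Nash equilibrium when each player is best-responding to the other.
Player A's best responses — vs I: III (payoff 8); vs II: III (payoff 3); vs III: IV (payoff 8); vs IV: IV (payoff 6); vs V: I (payoff 2).
Player B's best responses — vs I: II (payoff 8); vs II: IV (payoff 5); vs III: IV (payoff 7); vs IV: I (payoff 8).
No cell has both players best-responding. For instance, Player A's best reply to V is I, but against I Player B prefers II over V.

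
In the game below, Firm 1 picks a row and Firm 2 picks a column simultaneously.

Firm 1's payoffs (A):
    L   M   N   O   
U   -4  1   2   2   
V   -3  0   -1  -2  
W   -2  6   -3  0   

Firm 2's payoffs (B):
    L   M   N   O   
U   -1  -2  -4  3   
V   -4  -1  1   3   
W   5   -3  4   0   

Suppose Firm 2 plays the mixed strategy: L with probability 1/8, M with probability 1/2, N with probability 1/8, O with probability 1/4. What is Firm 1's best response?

Firm 1's best reply maximizes expected payoff against the mix.
U: (1/8)·(-4) + (1/2)·1 + (1/8)·2 + (1/4)·2 = 3/4
V: (1/8)·(-3) + (1/2)·0 + (1/8)·(-1) + (1/4)·(-2) = -1
W: (1/8)·(-2) + (1/2)·6 + (1/8)·(-3) + (1/4)·0 = 19/8
Highest expected payoff is 19/8, from W.

W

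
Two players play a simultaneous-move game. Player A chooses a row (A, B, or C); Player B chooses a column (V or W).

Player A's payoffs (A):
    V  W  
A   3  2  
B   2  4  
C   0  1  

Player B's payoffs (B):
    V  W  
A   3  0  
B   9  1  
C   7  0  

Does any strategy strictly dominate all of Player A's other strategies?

No strictly dominant strategy

Check whether one of Player A's strategies beats all alternatives regardless of what the opponent does.
A is not dominant: against W, B gives 4 > 2.
B is not dominant: against V, A gives 3 > 2.
C is not dominant: against V, A gives 3 > 0.
No single strategy is best against every opponent action.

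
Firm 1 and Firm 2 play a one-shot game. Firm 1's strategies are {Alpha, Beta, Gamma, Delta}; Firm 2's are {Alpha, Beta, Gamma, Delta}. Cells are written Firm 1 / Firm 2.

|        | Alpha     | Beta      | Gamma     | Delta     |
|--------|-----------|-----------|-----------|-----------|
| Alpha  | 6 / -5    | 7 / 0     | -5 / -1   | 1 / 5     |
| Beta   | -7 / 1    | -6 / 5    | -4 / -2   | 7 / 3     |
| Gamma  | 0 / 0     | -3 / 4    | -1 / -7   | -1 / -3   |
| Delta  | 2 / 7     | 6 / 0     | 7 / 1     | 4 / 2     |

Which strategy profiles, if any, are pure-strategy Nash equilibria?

A profile is a Nash equilibrium when each player is best-responding to the other.
Firm 1's best responses — vs Alpha: Alpha (payoff 6); vs Beta: Alpha (payoff 7); vs Gamma: Delta (payoff 7); vs Delta: Beta (payoff 7).
Firm 2's best responses — vs Alpha: Delta (payoff 5); vs Beta: Beta (payoff 5); vs Gamma: Beta (payoff 4); vs Delta: Alpha (payoff 7).
No cell has both players best-responding. For instance, Firm 1's best reply to Beta is Alpha, but against Alpha Firm 2 prefers Delta over Beta.

No pure-strategy Nash equilibrium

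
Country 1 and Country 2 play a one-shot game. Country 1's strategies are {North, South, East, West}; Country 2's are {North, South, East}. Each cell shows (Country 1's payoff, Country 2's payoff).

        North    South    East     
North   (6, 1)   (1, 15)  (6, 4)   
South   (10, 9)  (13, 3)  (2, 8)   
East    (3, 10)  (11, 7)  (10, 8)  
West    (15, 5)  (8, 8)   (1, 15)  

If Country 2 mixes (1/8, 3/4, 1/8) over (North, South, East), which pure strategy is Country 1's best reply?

Compute Country 1's expected payoff from each pure strategy against the given mix.
North: (1/8)·6 + (3/4)·1 + (1/8)·6 = 9/4
South: (1/8)·10 + (3/4)·13 + (1/8)·2 = 45/4
East: (1/8)·3 + (3/4)·11 + (1/8)·10 = 79/8
West: (1/8)·15 + (3/4)·8 + (1/8)·1 = 8
Highest expected payoff is 45/4, from South.

South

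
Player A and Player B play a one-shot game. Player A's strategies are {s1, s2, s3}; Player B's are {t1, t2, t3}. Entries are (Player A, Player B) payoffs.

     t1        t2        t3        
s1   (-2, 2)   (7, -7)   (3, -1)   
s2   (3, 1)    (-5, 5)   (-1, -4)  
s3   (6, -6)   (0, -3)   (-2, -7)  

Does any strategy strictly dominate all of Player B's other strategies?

A strategy is strictly dominant if it gives Player B a strictly higher payoff than every other strategy, against every choice by the opponent.
t1 is not dominant: against s2, t2 gives 5 > 1.
t2 is not dominant: against s1, t1 gives 2 > -7.
t3 is not dominant: against s1, t1 gives 2 > -1.
No single strategy is best against every opponent action.

No strictly dominant strategy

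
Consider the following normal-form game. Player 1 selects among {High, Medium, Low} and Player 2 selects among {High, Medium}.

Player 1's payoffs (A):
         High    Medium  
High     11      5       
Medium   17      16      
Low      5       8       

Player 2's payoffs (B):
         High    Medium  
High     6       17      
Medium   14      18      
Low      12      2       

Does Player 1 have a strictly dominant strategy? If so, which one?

Check whether one of Player 1's strategies beats all alternatives regardless of what the opponent does.
Medium strictly dominates: vs High: 17 > each of {11, 5}; vs Medium: 16 > each of {5, 8}.

Medium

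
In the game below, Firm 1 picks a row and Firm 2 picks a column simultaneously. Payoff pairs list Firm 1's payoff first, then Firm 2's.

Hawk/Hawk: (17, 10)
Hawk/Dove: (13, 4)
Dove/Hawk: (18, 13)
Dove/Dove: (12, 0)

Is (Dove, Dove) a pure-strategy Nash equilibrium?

No

Holding Firm 2 at Dove: Firm 1 gets 12 from Dove but could get 13 by switching to Hawk. Firm 1 has a profitable deviation.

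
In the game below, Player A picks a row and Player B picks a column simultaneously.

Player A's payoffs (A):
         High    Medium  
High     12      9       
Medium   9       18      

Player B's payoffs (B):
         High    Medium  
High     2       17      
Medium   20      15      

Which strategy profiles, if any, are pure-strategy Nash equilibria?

None

Find each player's best response to every opponent strategy; NE are the intersections.
Player A's best responses — vs High: High (payoff 12); vs Medium: Medium (payoff 18).
Player B's best responses — vs High: Medium (payoff 17); vs Medium: High (payoff 20).
No cell has both players best-responding. For instance, Player A's best reply to High is High, but against High Player B prefers Medium over High.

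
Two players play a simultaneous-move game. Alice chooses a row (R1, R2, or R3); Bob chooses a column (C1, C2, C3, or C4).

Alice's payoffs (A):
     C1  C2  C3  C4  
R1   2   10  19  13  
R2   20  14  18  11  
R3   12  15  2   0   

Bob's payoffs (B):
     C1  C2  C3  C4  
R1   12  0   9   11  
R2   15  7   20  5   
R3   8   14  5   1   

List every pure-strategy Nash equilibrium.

(R3, C2)

Find each player's best response to every opponent strategy; NE are the intersections.
Alice's best responses — vs C1: R2 (payoff 20); vs C2: R3 (payoff 15); vs C3: R1 (payoff 19); vs C4: R1 (payoff 13).
Bob's best responses — vs R1: C1 (payoff 12); vs R2: C3 (payoff 20); vs R3: C2 (payoff 14).
The only mutual best response is (R3, C2); neither player gains by switching there.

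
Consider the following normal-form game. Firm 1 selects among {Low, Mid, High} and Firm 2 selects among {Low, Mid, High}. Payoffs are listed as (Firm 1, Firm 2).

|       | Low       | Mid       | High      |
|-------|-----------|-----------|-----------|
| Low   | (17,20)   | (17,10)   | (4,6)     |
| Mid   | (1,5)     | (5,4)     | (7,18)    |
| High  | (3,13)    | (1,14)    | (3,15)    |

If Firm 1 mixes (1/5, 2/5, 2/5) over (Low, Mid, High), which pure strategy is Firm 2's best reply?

High

Firm 2's best reply maximizes expected payoff against the mix.
Low: (1/5)·20 + (2/5)·5 + (2/5)·13 = 56/5
Mid: (1/5)·10 + (2/5)·4 + (2/5)·14 = 46/5
High: (1/5)·6 + (2/5)·18 + (2/5)·15 = 72/5
Highest expected payoff is 72/5, from High.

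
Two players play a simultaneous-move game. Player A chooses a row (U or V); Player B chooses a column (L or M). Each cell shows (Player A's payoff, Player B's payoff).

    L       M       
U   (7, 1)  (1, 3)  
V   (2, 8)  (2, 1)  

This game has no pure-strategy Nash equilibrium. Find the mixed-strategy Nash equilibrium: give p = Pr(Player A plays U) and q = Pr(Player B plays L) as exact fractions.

p = 7/9, q = 1/6

Each player's mixing probability is pinned down by making the *other* player indifferent.
Player B indifferent between L and M: p·1 + (1−p)·8 = p·3 + (1−p)·1 ⟹ 8 + (-7)p = 1 + 2p ⟹ p = 7/9.
Player A indifferent between U and V: q·7 + (1−q)·1 = q·2 + (1−q)·2 ⟹ 1 + 6q = 2 + 0q ⟹ q = 1/6.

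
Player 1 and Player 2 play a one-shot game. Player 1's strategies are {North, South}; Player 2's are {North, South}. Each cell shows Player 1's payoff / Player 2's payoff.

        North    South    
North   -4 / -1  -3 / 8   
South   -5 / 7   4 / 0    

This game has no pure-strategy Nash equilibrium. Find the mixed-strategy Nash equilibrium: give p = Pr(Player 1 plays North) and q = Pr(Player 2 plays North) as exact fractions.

In a mixed NE each player is indifferent between their pure strategies, so the opponent's mix sets the indifference.
Player 2 indifferent between North and South: p·(-1) + (1−p)·7 = p·8 + (1−p)·0 ⟹ 7 + (-8)p = 0 + 8p ⟹ p = 7/16.
Player 1 indifferent between North and South: q·(-4) + (1−q)·(-3) = q·(-5) + (1−q)·4 ⟹ (-3) + (-1)q = 4 + (-9)q ⟹ q = 7/8.

p = 7/16, q = 7/8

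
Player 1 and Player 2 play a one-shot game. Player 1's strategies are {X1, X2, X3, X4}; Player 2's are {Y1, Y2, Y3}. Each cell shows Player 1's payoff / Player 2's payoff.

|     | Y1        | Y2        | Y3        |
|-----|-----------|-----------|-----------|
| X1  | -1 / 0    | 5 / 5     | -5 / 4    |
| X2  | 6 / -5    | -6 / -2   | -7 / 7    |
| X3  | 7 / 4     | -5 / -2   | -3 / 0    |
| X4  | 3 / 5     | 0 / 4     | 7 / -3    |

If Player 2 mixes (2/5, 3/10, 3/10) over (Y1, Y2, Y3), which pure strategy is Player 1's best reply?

Compute Player 1's expected payoff from each pure strategy against the given mix.
X1: (2/5)·(-1) + (3/10)·5 + (3/10)·(-5) = -2/5
X2: (2/5)·6 + (3/10)·(-6) + (3/10)·(-7) = -3/2
X3: (2/5)·7 + (3/10)·(-5) + (3/10)·(-3) = 2/5
X4: (2/5)·3 + (3/10)·0 + (3/10)·7 = 33/10
Highest expected payoff is 33/10, from X4.

X4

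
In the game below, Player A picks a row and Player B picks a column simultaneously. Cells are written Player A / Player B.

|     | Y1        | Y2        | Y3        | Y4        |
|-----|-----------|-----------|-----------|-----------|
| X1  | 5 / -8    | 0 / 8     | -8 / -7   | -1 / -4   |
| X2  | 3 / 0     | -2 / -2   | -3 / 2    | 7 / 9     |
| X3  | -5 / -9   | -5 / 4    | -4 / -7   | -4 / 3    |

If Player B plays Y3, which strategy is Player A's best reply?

X2

With Player B fixed at Y3, Player A's payoffs are: X1 → -8, X2 → -3, X3 → -4.
The maximum is -3, achieved by X2.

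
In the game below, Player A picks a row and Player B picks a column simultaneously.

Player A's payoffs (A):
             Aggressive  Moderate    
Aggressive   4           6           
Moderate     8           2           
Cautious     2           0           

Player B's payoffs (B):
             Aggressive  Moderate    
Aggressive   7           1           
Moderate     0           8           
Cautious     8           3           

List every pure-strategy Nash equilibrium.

None

Find each player's best response to every opponent strategy; NE are the intersections.
Player A's best responses — vs Aggressive: Moderate (payoff 8); vs Moderate: Aggressive (payoff 6).
Player B's best responses — vs Aggressive: Aggressive (payoff 7); vs Moderate: Moderate (payoff 8); vs Cautious: Aggressive (payoff 8).
No cell has both players best-responding. For instance, Player A's best reply to Moderate is Aggressive, but against Aggressive Player B prefers Aggressive over Moderate.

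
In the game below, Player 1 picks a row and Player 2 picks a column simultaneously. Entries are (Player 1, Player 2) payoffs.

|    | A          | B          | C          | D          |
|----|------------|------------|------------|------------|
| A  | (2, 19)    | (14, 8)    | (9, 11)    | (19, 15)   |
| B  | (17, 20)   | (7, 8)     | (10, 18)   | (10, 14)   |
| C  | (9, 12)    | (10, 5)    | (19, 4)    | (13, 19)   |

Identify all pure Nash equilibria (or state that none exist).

(B, A)

Find each player's best response to every opponent strategy; NE are the intersections.
Player 1's best responses — vs A: B (payoff 17); vs B: A (payoff 14); vs C: C (payoff 19); vs D: A (payoff 19).
Player 2's best responses — vs A: A (payoff 19); vs B: A (payoff 20); vs C: D (payoff 19).
The only mutual best response is (B, A); neither player gains by switching there.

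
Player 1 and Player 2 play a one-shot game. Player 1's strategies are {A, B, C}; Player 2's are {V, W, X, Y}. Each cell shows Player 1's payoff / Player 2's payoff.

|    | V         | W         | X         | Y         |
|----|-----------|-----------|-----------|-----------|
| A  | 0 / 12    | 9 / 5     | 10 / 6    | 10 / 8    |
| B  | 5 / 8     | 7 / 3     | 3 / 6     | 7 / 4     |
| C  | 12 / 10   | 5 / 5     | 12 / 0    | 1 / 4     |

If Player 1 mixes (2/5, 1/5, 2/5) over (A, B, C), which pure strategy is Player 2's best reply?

Compute Player 2's expected payoff from each pure strategy against the given mix.
V: (2/5)·12 + (1/5)·8 + (2/5)·10 = 52/5
W: (2/5)·5 + (1/5)·3 + (2/5)·5 = 23/5
X: (2/5)·6 + (1/5)·6 + (2/5)·0 = 18/5
Y: (2/5)·8 + (1/5)·4 + (2/5)·4 = 28/5
Highest expected payoff is 52/5, from V.

V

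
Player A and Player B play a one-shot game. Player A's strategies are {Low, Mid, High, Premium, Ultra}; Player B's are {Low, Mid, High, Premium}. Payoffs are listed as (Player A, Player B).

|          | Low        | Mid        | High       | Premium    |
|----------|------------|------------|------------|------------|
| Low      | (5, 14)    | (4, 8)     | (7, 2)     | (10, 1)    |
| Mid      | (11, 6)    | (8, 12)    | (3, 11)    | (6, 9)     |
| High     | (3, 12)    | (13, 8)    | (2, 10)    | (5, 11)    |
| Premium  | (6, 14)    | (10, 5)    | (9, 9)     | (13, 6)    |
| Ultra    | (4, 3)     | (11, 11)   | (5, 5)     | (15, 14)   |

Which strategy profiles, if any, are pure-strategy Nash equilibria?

A profile is a Nash equilibrium when each player is best-responding to the other.
Player A's best responses — vs Low: Mid (payoff 11); vs Mid: High (payoff 13); vs High: Premium (payoff 9); vs Premium: Ultra (payoff 15).
Player B's best responses — vs Low: Low (payoff 14); vs Mid: Mid (payoff 12); vs High: Low (payoff 12); vs Premium: Low (payoff 14); vs Ultra: Premium (payoff 14).
The only mutual best response is (Ultra, Premium); neither player gains by switching there.

(Ultra, Premium)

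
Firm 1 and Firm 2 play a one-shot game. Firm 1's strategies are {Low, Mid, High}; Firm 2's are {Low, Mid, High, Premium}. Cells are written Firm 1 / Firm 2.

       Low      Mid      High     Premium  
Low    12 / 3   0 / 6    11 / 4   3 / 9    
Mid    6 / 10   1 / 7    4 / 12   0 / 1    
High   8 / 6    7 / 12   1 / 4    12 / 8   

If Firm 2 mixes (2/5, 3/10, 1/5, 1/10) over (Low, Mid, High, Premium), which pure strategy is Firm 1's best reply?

Compute Firm 1's expected payoff from each pure strategy against the given mix.
Low: (2/5)·12 + (3/10)·0 + (1/5)·11 + (1/10)·3 = 73/10
Mid: (2/5)·6 + (3/10)·1 + (1/5)·4 + (1/10)·0 = 7/2
High: (2/5)·8 + (3/10)·7 + (1/5)·1 + (1/10)·12 = 67/10
Highest expected payoff is 73/10, from Low.

Low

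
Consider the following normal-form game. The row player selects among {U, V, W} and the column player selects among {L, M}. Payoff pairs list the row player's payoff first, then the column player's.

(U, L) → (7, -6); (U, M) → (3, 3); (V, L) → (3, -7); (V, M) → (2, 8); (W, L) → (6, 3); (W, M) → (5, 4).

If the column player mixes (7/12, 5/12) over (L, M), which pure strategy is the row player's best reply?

Compute the row player's expected payoff from each pure strategy against the given mix.
U: (7/12)·7 + (5/12)·3 = 16/3
V: (7/12)·3 + (5/12)·2 = 31/12
W: (7/12)·6 + (5/12)·5 = 67/12
Highest expected payoff is 67/12, from W.

W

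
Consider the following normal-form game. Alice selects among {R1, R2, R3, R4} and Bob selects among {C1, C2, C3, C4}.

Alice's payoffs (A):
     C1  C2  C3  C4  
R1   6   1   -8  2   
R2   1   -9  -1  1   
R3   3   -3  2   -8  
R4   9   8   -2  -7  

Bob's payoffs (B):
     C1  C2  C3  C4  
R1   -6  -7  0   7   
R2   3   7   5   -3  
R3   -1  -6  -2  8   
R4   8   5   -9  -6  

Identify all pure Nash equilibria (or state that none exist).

(R1, C4) and (R4, C1)

A profile is a Nash equilibrium when each player is best-responding to the other.
Alice's best responses — vs C1: R4 (payoff 9); vs C2: R4 (payoff 8); vs C3: R3 (payoff 2); vs C4: R1 (payoff 2).
Bob's best responses — vs R1: C4 (payoff 7); vs R2: C2 (payoff 7); vs R3: C4 (payoff 8); vs R4: C1 (payoff 8).
Mutual best responses occur at (R1, C4) and (R4, C1); at each, neither player gains by switching.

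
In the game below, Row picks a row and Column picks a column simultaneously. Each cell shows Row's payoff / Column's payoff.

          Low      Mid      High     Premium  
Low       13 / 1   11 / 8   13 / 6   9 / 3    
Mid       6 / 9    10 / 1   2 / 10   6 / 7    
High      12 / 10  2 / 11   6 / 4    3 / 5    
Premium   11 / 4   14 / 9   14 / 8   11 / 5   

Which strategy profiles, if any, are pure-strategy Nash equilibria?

Find each player's best response to every opponent strategy; NE are the intersections.
Row's best responses — vs Low: Low (payoff 13); vs Mid: Premium (payoff 14); vs High: Premium (payoff 14); vs Premium: Premium (payoff 11).
Column's best responses — vs Low: Mid (payoff 8); vs Mid: High (payoff 10); vs High: Mid (payoff 11); vs Premium: Mid (payoff 9).
The only mutual best response is (Premium, Mid); neither player gains by switching there.

(Premium, Mid)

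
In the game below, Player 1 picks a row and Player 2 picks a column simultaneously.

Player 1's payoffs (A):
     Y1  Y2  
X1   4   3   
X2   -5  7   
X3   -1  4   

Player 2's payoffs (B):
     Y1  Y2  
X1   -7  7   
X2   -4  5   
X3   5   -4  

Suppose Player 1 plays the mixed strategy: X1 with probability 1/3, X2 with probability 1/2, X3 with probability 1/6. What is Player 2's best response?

Compute Player 2's expected payoff from each pure strategy against the given mix.
Y1: (1/3)·(-7) + (1/2)·(-4) + (1/6)·5 = -7/2
Y2: (1/3)·7 + (1/2)·5 + (1/6)·(-4) = 25/6
Highest expected payoff is 25/6, from Y2.

Y2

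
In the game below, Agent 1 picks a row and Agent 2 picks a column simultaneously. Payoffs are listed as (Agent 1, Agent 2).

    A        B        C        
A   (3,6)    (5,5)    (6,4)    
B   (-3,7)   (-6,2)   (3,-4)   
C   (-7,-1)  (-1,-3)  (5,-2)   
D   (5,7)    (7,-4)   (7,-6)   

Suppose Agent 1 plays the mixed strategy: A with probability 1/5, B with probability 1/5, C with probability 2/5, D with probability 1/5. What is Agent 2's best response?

Agent 2's best reply maximizes expected payoff against the mix.
A: (1/5)·6 + (1/5)·7 + (2/5)·(-1) + (1/5)·7 = 18/5
B: (1/5)·5 + (1/5)·2 + (2/5)·(-3) + (1/5)·(-4) = -3/5
C: (1/5)·4 + (1/5)·(-4) + (2/5)·(-2) + (1/5)·(-6) = -2
Highest expected payoff is 18/5, from A.

A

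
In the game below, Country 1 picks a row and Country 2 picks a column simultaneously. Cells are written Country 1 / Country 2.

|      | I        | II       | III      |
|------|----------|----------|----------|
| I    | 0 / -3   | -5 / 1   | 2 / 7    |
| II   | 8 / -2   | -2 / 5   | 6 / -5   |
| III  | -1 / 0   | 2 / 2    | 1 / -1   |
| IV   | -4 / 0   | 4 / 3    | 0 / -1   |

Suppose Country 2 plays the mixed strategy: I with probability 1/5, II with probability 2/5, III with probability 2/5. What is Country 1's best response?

II

Compute Country 1's expected payoff from each pure strategy against the given mix.
I: (1/5)·0 + (2/5)·(-5) + (2/5)·2 = -6/5
II: (1/5)·8 + (2/5)·(-2) + (2/5)·6 = 16/5
III: (1/5)·(-1) + (2/5)·2 + (2/5)·1 = 1
IV: (1/5)·(-4) + (2/5)·4 + (2/5)·0 = 4/5
Highest expected payoff is 16/5, from II.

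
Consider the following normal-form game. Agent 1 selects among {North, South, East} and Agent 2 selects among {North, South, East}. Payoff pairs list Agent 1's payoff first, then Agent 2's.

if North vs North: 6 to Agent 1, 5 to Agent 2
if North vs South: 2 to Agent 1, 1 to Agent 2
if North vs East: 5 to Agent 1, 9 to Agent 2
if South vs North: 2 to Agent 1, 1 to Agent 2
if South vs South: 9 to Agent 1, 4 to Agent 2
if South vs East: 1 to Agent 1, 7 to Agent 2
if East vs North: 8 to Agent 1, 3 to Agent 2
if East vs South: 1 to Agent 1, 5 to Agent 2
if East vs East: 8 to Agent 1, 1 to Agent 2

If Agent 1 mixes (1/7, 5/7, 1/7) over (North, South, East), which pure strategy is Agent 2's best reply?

East

Agent 2's best reply maximizes expected payoff against the mix.
North: (1/7)·5 + (5/7)·1 + (1/7)·3 = 13/7
South: (1/7)·1 + (5/7)·4 + (1/7)·5 = 26/7
East: (1/7)·9 + (5/7)·7 + (1/7)·1 = 45/7
Highest expected payoff is 45/7, from East.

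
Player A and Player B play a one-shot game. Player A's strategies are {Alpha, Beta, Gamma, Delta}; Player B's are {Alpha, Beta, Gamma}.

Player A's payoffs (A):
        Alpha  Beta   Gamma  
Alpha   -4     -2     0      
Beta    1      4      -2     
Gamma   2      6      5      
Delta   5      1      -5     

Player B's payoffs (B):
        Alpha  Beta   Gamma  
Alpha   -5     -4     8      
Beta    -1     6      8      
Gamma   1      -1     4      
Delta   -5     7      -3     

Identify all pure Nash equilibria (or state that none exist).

(Gamma, Gamma)

A profile is a Nash equilibrium when each player is best-responding to the other.
Player A's best responses — vs Alpha: Delta (payoff 5); vs Beta: Gamma (payoff 6); vs Gamma: Gamma (payoff 5).
Player B's best responses — vs Alpha: Gamma (payoff 8); vs Beta: Gamma (payoff 8); vs Gamma: Gamma (payoff 4); vs Delta: Beta (payoff 7).
The only mutual best response is (Gamma, Gamma); neither player gains by switching there.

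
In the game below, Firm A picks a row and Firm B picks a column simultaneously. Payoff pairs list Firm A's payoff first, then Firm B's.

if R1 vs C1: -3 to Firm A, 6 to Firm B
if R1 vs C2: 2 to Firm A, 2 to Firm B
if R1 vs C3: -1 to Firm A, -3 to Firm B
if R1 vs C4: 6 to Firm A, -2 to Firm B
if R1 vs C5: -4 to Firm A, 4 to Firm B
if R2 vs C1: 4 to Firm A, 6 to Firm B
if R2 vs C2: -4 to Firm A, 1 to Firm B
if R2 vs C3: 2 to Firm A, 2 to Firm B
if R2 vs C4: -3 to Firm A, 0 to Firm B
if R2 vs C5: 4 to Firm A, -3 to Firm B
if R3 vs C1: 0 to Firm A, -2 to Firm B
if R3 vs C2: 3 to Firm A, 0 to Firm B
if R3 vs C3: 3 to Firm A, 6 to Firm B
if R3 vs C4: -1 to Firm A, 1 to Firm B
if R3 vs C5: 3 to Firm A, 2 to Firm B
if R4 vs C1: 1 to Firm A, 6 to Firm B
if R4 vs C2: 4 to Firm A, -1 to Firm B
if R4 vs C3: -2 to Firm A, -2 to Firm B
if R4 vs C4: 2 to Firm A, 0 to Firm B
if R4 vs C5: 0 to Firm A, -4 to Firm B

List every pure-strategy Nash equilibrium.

Find each player's best response to every opponent strategy; NE are the intersections.
Firm A's best responses — vs C1: R2 (payoff 4); vs C2: R4 (payoff 4); vs C3: R3 (payoff 3); vs C4: R1 (payoff 6); vs C5: R2 (payoff 4).
Firm B's best responses — vs R1: C1 (payoff 6); vs R2: C1 (payoff 6); vs R3: C3 (payoff 6); vs R4: C1 (payoff 6).
Mutual best responses occur at (R2, C1) and (R3, C3); at each, neither player gains by switching.

(R2, C1) and (R3, C3)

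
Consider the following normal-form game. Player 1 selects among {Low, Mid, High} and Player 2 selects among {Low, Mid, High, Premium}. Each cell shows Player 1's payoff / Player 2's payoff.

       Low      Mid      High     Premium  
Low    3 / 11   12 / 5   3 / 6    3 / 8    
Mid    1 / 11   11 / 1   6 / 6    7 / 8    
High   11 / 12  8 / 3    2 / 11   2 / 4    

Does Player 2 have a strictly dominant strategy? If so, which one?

Check whether one of Player 2's strategies beats all alternatives regardless of what the opponent does.
Low strictly dominates: vs Low: 11 > each of {5, 6, 8}; vs Mid: 11 > each of {1, 6, 8}; vs High: 12 > each of {3, 11, 4}.

Low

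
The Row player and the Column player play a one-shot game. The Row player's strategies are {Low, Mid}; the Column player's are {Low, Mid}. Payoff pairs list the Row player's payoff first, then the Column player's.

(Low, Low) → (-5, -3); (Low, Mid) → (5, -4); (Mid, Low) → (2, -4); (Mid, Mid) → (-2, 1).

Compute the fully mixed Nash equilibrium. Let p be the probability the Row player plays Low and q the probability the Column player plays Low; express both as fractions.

In a mixed NE each player is indifferent between their pure strategies, so the opponent's mix sets the indifference.
The Column player indifferent between Low and Mid: p·(-3) + (1−p)·(-4) = p·(-4) + (1−p)·1 ⟹ (-4) + 1p = 1 + (-5)p ⟹ p = 5/6.
The Row player indifferent between Low and Mid: q·(-5) + (1−q)·5 = q·2 + (1−q)·(-2) ⟹ 5 + (-10)q = (-2) + 4q ⟹ q = 1/2.

p = 5/6, q = 1/2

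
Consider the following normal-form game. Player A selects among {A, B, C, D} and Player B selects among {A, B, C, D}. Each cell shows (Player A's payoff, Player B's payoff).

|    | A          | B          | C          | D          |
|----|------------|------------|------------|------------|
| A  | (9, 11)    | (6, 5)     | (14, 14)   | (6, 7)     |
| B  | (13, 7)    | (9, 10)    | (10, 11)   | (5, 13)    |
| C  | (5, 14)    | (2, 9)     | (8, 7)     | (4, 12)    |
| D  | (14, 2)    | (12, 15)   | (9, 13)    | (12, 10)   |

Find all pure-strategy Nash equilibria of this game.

(A, C) and (D, B)

Check mutual best responses: a cell is a NE iff neither player can gain by unilaterally deviating.
Player A's best responses — vs A: D (payoff 14); vs B: D (payoff 12); vs C: A (payoff 14); vs D: D (payoff 12).
Player B's best responses — vs A: C (payoff 14); vs B: D (payoff 13); vs C: A (payoff 14); vs D: B (payoff 15).
Mutual best responses occur at (A, C) and (D, B); at each, neither player gains by switching.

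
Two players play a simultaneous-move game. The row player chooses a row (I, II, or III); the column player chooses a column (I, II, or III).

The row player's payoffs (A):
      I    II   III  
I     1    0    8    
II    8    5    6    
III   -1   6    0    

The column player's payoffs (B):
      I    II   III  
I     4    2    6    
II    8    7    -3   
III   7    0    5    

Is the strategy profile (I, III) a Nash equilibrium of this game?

Yes

Holding the column player at III: the row player gets 8 from I, versus 6 from II, 0 from III. No profitable deviation for the row player.
Holding the row player at I: the column player gets 6 from III, versus 4 from I, 2 from II. No profitable deviation for the column player either.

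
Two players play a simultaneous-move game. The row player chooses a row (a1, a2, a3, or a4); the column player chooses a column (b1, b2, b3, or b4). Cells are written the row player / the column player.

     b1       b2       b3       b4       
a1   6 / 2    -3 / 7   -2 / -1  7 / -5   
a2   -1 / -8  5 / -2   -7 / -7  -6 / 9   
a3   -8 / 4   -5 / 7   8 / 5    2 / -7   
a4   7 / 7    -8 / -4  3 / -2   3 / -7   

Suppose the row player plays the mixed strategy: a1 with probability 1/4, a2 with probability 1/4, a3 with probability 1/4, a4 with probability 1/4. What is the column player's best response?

b2

The column player's best reply maximizes expected payoff against the mix.
b1: (1/4)·2 + (1/4)·(-8) + (1/4)·4 + (1/4)·7 = 5/4
b2: (1/4)·7 + (1/4)·(-2) + (1/4)·7 + (1/4)·(-4) = 2
b3: (1/4)·(-1) + (1/4)·(-7) + (1/4)·5 + (1/4)·(-2) = -5/4
b4: (1/4)·(-5) + (1/4)·9 + (1/4)·(-7) + (1/4)·(-7) = -5/2
Highest expected payoff is 2, from b2.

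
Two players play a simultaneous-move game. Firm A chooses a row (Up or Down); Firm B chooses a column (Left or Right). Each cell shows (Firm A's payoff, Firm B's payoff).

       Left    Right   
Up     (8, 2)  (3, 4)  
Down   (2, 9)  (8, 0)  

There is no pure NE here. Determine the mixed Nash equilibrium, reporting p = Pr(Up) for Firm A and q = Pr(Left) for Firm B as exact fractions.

Each player's mixing probability is pinned down by making the *other* player indifferent.
Firm B indifferent between Left and Right: p·2 + (1−p)·9 = p·4 + (1−p)·0 ⟹ 9 + (-7)p = 0 + 4p ⟹ p = 9/11.
Firm A indifferent between Up and Down: q·8 + (1−q)·3 = q·2 + (1−q)·8 ⟹ 3 + 5q = 8 + (-6)q ⟹ q = 5/11.

p = 9/11, q = 5/11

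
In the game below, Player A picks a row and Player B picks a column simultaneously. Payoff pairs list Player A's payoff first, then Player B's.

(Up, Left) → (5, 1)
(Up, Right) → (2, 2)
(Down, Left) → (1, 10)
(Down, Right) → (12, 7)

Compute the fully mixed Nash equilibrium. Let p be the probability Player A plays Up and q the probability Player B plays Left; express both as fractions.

In a mixed NE each player is indifferent between their pure strategies, so the opponent's mix sets the indifference.
Player B indifferent between Left and Right: p·1 + (1−p)·10 = p·2 + (1−p)·7 ⟹ 10 + (-9)p = 7 + (-5)p ⟹ p = 3/4.
Player A indifferent between Up and Down: q·5 + (1−q)·2 = q·1 + (1−q)·12 ⟹ 2 + 3q = 12 + (-11)q ⟹ q = 5/7.

p = 3/4, q = 5/7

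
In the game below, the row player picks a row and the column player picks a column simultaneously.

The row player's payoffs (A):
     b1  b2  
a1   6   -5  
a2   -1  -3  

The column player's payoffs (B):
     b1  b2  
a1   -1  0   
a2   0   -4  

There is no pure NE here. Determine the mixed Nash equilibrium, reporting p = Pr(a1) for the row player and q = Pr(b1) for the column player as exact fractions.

Each player's mixing probability is pinned down by making the *other* player indifferent.
The column player indifferent between b1 and b2: p·(-1) + (1−p)·0 = p·0 + (1−p)·(-4) ⟹ 0 + (-1)p = (-4) + 4p ⟹ p = 4/5.
The row player indifferent between a1 and a2: q·6 + (1−q)·(-5) = q·(-1) + (1−q)·(-3) ⟹ (-5) + 11q = (-3) + 2q ⟹ q = 2/9.

p = 4/5, q = 2/9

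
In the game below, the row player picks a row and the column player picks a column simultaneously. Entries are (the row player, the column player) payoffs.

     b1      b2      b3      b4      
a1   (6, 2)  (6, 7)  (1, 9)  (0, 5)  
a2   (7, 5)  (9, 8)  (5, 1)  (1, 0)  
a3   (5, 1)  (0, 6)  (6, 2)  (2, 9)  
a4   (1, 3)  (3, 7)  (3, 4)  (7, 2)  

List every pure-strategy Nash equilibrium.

(a2, b2)

A profile is a Nash equilibrium when each player is best-responding to the other.
The row player's best responses — vs b1: a2 (payoff 7); vs b2: a2 (payoff 9); vs b3: a3 (payoff 6); vs b4: a4 (payoff 7).
The column player's best responses — vs a1: b3 (payoff 9); vs a2: b2 (payoff 8); vs a3: b4 (payoff 9); vs a4: b2 (payoff 7).
The only mutual best response is (a2, b2); neither player gains by switching there.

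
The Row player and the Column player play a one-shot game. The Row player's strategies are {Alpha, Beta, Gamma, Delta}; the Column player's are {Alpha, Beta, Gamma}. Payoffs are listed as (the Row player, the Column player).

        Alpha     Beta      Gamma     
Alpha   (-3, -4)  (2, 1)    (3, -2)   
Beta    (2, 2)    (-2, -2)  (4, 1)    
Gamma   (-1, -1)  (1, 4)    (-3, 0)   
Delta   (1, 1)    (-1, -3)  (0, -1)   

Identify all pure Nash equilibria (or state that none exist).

(Alpha, Beta) and (Beta, Alpha)

Check mutual best responses: a cell is a NE iff neither player can gain by unilaterally deviating.
The Row player's best responses — vs Alpha: Beta (payoff 2); vs Beta: Alpha (payoff 2); vs Gamma: Beta (payoff 4).
The Column player's best responses — vs Alpha: Beta (payoff 1); vs Beta: Alpha (payoff 2); vs Gamma: Beta (payoff 4); vs Delta: Alpha (payoff 1).
Mutual best responses occur at (Alpha, Beta) and (Beta, Alpha); at each, neither player gains by switching.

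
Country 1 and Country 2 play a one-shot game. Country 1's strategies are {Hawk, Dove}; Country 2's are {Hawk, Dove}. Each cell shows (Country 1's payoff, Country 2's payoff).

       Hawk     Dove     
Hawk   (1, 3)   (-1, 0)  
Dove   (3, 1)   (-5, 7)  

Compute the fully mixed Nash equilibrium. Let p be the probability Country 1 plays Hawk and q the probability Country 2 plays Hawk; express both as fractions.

In a mixed NE each player is indifferent between their pure strategies, so the opponent's mix sets the indifference.
Country 2 indifferent between Hawk and Dove: p·3 + (1−p)·1 = p·0 + (1−p)·7 ⟹ 1 + 2p = 7 + (-7)p ⟹ p = 2/3.
Country 1 indifferent between Hawk and Dove: q·1 + (1−q)·(-1) = q·3 + (1−q)·(-5) ⟹ (-1) + 2q = (-5) + 8q ⟹ q = 2/3.

p = 2/3, q = 2/3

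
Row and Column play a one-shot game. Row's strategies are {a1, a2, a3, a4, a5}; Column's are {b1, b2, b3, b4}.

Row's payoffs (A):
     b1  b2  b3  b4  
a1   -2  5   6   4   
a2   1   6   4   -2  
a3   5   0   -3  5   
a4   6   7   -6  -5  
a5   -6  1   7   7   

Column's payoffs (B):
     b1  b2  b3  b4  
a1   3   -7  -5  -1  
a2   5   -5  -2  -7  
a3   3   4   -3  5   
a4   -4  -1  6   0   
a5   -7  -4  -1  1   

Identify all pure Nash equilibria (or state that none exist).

Check mutual best responses: a cell is a NE iff neither player can gain by unilaterally deviating.
Row's best responses — vs b1: a4 (payoff 6); vs b2: a4 (payoff 7); vs b3: a5 (payoff 7); vs b4: a5 (payoff 7).
Column's best responses — vs a1: b1 (payoff 3); vs a2: b1 (payoff 5); vs a3: b4 (payoff 5); vs a4: b3 (payoff 6); vs a5: b4 (payoff 1).
The only mutual best response is (a5, b4); neither player gains by switching there.

(a5, b4)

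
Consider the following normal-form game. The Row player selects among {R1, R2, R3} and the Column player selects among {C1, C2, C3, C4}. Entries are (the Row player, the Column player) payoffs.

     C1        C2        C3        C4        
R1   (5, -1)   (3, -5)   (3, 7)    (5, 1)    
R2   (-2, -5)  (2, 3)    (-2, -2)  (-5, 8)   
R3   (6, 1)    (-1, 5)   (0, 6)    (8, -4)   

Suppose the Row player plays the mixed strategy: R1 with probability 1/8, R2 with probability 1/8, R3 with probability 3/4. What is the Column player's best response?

The Column player's best reply maximizes expected payoff against the mix.
C1: (1/8)·(-1) + (1/8)·(-5) + (3/4)·1 = 0
C2: (1/8)·(-5) + (1/8)·3 + (3/4)·5 = 7/2
C3: (1/8)·7 + (1/8)·(-2) + (3/4)·6 = 41/8
C4: (1/8)·1 + (1/8)·8 + (3/4)·(-4) = -15/8
Highest expected payoff is 41/8, from C3.

C3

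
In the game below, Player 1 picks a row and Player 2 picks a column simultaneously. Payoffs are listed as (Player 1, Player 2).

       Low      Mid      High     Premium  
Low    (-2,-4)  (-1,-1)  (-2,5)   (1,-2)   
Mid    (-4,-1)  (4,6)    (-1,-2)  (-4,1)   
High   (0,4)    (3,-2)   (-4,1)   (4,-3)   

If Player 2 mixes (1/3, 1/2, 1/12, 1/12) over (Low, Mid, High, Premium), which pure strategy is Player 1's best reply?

Compute Player 1's expected payoff from each pure strategy against the given mix.
Low: (1/3)·(-2) + (1/2)·(-1) + (1/12)·(-2) + (1/12)·1 = -5/4
Mid: (1/3)·(-4) + (1/2)·4 + (1/12)·(-1) + (1/12)·(-4) = 1/4
High: (1/3)·0 + (1/2)·3 + (1/12)·(-4) + (1/12)·4 = 3/2
Highest expected payoff is 3/2, from High.

High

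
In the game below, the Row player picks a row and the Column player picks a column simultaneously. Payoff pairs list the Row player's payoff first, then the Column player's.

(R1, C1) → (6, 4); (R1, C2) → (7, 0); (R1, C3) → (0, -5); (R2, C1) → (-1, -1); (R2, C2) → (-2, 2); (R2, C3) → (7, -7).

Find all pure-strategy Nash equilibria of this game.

Check mutual best responses: a cell is a NE iff neither player can gain by unilaterally deviating.
The Row player's best responses — vs C1: R1 (payoff 6); vs C2: R1 (payoff 7); vs C3: R2 (payoff 7).
The Column player's best responses — vs R1: C1 (payoff 4); vs R2: C2 (payoff 2).
The only mutual best response is (R1, C1); neither player gains by switching there.

(R1, C1)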